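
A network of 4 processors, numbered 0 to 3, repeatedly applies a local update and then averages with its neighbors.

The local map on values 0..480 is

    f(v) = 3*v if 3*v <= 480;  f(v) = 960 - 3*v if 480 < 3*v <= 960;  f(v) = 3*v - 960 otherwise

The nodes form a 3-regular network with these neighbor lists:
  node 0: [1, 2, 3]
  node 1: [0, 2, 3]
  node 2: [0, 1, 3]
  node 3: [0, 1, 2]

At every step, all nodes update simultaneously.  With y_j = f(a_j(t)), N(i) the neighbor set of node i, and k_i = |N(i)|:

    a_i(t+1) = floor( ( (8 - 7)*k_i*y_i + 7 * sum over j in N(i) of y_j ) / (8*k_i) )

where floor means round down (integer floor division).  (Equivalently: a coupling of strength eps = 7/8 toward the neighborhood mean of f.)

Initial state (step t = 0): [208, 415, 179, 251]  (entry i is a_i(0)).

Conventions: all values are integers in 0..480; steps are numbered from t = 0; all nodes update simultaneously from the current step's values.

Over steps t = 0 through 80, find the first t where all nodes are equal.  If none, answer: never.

Simulating step by step:
t=0: [208, 415, 179, 251]  (not all equal)
t=1: [308, 317, 294, 330]  (not all equal)
t=2: [38, 43, 31, 39]  (not all equal)
t=3: [113, 110, 116, 112]  (not all equal)
t=4: [338, 339, 336, 338]  (not all equal)
t=5: [53, 52, 54, 53]  (not all equal)
t=6: [159, 159, 158, 159]  (not all equal)
t=7: [476, 476, 476, 476]  (all equal)

Answer: 7
Key observation: Synchronization is absorbing here: once all nodes are equal they stay equal, and step 7 is the first all-equal step.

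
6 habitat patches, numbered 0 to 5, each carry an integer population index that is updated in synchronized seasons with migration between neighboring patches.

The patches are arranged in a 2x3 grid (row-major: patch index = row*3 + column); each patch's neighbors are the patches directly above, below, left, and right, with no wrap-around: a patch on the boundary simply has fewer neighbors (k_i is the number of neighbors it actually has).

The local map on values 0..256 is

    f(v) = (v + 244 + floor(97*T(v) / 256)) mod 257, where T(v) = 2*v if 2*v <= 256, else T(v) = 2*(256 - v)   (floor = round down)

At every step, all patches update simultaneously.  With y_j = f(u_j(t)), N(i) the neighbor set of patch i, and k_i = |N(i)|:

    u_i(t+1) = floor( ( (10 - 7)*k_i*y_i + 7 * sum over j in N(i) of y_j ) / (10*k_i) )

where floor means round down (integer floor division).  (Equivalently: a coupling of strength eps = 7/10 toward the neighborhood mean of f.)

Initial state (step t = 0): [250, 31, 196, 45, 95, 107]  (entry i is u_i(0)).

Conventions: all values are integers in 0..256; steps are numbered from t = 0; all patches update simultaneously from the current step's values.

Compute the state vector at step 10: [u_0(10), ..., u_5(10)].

Answer: [238, 238, 238, 238, 238, 238]

Derivation:
t=0: [250, 31, 196, 45, 95, 107]
t=1: [109, 157, 144, 157, 111, 185]
t=2: [206, 199, 219, 191, 209, 206]
t=3: [228, 230, 230, 229, 229, 231]
t=4: [236, 236, 236, 236, 236, 236]
t=5: [238, 238, 238, 238, 238, 238]
t=6: [238, 238, 238, 238, 238, 238]
t=7: [238, 238, 238, 238, 238, 238]
t=8: [238, 238, 238, 238, 238, 238]
t=9: [238, 238, 238, 238, 238, 238]
t=10: [238, 238, 238, 238, 238, 238]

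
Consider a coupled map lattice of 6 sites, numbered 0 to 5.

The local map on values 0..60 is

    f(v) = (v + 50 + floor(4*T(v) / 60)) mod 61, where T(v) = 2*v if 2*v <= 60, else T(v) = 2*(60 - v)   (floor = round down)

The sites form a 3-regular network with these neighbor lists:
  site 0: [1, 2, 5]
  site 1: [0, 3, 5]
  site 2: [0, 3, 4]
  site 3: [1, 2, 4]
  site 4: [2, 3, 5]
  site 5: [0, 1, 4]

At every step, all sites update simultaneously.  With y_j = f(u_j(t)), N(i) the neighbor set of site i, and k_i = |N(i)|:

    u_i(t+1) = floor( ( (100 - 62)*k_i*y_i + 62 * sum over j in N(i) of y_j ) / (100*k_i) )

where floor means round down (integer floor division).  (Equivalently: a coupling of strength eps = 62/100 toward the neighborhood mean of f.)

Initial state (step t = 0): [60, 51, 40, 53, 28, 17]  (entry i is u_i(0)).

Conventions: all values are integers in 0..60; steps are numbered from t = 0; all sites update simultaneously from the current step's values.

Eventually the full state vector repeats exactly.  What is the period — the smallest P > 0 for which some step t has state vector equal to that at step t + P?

Answer: 13
Key observation: The state at step 7, [33, 33, 33, 33, 33, 33], reappears at step 20 — and no state repeats earlier — so the cycle the system enters has period 13.

Derivation:
t=0: [60, 51, 40, 53, 28, 17]
t=1: [35, 36, 34, 34, 24, 25]
t=2: [24, 25, 24, 24, 20, 21]
t=3: [15, 15, 14, 15, 13, 13]
t=4: [4, 5, 4, 4, 3, 4]
t=5: [54, 54, 53, 54, 53, 54]
t=6: [42, 43, 42, 42, 42, 42]
t=7: [33, 33, 33, 33, 33, 33]
t=8: [25, 25, 25, 25, 25, 25]
t=9: [17, 17, 17, 17, 17, 17]
t=10: [8, 8, 8, 8, 8, 8]
t=11: [59, 59, 59, 59, 59, 59]
t=12: [48, 48, 48, 48, 48, 48]
t=13: [38, 38, 38, 38, 38, 38]
t=14: [29, 29, 29, 29, 29, 29]
t=15: [21, 21, 21, 21, 21, 21]
t=16: [12, 12, 12, 12, 12, 12]
t=17: [2, 2, 2, 2, 2, 2]
t=18: [52, 52, 52, 52, 52, 52]
t=19: [42, 42, 42, 42, 42, 42]
t=20: [33, 33, 33, 33, 33, 33]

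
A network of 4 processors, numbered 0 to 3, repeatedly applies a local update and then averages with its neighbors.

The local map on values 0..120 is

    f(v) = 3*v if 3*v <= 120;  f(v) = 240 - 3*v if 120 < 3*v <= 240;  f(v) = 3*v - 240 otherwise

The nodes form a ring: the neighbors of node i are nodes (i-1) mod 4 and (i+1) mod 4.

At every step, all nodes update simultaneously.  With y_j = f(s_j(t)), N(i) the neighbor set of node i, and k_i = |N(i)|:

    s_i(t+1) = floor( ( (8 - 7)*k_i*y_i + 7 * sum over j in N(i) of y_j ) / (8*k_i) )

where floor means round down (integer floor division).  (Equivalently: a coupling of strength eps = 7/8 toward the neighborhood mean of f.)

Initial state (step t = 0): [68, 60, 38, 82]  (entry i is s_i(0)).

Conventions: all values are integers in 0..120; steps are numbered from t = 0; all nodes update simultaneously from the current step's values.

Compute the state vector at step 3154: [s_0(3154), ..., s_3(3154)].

Simulating step by step:
t=0: [68, 60, 38, 82]
t=1: [33, 73, 43, 66]
t=2: [39, 94, 41, 97]
t=3: [55, 107, 55, 108]
t=4: [81, 75, 81, 76]
t=5: [12, 4, 12, 4]
t=6: [15, 33, 15, 33]
t=7: [92, 51, 92, 51]
t=8: [80, 42, 80, 42]
t=9: [99, 14, 99, 14]
t=10: [43, 55, 43, 55]
t=11: [79, 106, 79, 106]
t=12: [68, 12, 68, 12]
t=13: [36, 36, 36, 36]
t=14: [108, 108, 108, 108]
t=15: [84, 84, 84, 84]
t=16: [12, 12, 12, 12]
t=17: [36, 36, 36, 36]

Answer: [108, 108, 108, 108]
Key observation: The state at step 13, [36, 36, 36, 36], reappears at step 17: the system is in a cycle of period 4 from step 13 on.  Therefore the state at step 3154 equals the state at step 13 + ((3154 - 13) mod 4) = 14, which is [108, 108, 108, 108].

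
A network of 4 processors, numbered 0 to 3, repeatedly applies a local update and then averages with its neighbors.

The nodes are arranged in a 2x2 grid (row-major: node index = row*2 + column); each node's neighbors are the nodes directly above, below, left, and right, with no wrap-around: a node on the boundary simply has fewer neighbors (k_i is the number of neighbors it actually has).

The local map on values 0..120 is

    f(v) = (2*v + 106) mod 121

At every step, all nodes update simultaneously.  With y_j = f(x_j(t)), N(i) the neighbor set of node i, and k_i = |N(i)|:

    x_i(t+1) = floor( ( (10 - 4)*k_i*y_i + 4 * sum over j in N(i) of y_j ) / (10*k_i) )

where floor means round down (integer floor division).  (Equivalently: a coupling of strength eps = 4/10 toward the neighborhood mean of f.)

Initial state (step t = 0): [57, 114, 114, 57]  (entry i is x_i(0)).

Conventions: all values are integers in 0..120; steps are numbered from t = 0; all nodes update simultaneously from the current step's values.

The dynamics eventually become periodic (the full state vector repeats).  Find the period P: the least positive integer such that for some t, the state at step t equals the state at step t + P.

Simulating step by step:
t=0: [57, 114, 114, 57]
t=1: [96, 94, 94, 96]
t=2: [54, 53, 53, 54]
t=3: [92, 91, 91, 92]
t=4: [47, 46, 46, 47]
t=5: [78, 77, 77, 78]
t=6: [19, 18, 18, 19]
t=7: [22, 21, 21, 22]
t=8: [28, 27, 27, 28]
t=9: [40, 39, 39, 40]
t=10: [64, 63, 63, 64]
t=11: [112, 111, 111, 112]
t=12: [87, 86, 86, 87]
t=13: [37, 36, 36, 37]
t=14: [58, 57, 57, 58]
t=15: [100, 99, 99, 100]
t=16: [63, 62, 62, 63]
t=17: [110, 109, 109, 110]
t=18: [83, 82, 82, 83]
t=19: [29, 28, 28, 29]
t=20: [42, 41, 41, 42]
t=21: [68, 67, 67, 68]
t=22: [47, 71, 71, 47]
t=23: [49, 35, 35, 49]
t=24: [71, 66, 66, 71]
t=25: [50, 72, 72, 50]
t=26: [54, 38, 38, 54]
t=27: [80, 73, 73, 80]
t=28: [18, 15, 15, 18]
t=29: [18, 17, 17, 18]
t=30: [20, 19, 19, 20]
t=31: [24, 23, 23, 24]
t=32: [32, 31, 31, 32]
t=33: [48, 47, 47, 48]
t=34: [80, 79, 79, 80]
t=35: [23, 22, 22, 23]
t=36: [30, 29, 29, 30]
t=37: [44, 43, 43, 44]
t=38: [72, 71, 71, 72]
t=39: [7, 6, 6, 7]
t=40: [119, 118, 118, 119]
t=41: [101, 100, 100, 101]
t=42: [65, 64, 64, 65]
t=43: [114, 113, 113, 114]
t=44: [91, 90, 90, 91]
t=45: [45, 44, 44, 45]
t=46: [74, 73, 73, 74]
t=47: [11, 10, 10, 11]
t=48: [6, 5, 5, 6]
t=49: [117, 116, 116, 117]
t=50: [97, 96, 96, 97]
t=51: [57, 56, 56, 57]
t=52: [98, 97, 97, 98]
t=53: [59, 58, 58, 59]
t=54: [102, 101, 101, 102]
t=55: [67, 66, 66, 67]
t=56: [118, 117, 117, 118]
t=57: [99, 98, 98, 99]
t=58: [61, 60, 60, 61]
t=59: [106, 105, 105, 106]
t=60: [75, 74, 74, 75]
t=61: [13, 12, 12, 13]
t=62: [10, 9, 9, 10]
t=63: [4, 3, 3, 4]
t=64: [113, 112, 112, 113]
t=65: [89, 88, 88, 89]
t=66: [41, 40, 40, 41]
t=67: [66, 65, 65, 66]
t=68: [116, 115, 115, 116]
t=69: [95, 94, 94, 95]
t=70: [53, 52, 52, 53]
t=71: [90, 89, 89, 90]
t=72: [43, 42, 42, 43]
t=73: [70, 69, 69, 70]
t=74: [3, 2, 2, 3]
t=75: [111, 110, 110, 111]
t=76: [85, 84, 84, 85]
t=77: [33, 32, 32, 33]
t=78: [50, 49, 49, 50]
t=79: [84, 83, 83, 84]
t=80: [31, 30, 30, 31]
t=81: [46, 45, 45, 46]
t=82: [76, 75, 75, 76]
t=83: [15, 14, 14, 15]
t=84: [14, 13, 13, 14]
t=85: [12, 11, 11, 12]
t=86: [8, 7, 7, 8]
t=87: [48, 72, 72, 48]
t=88: [51, 37, 37, 51]
t=89: [75, 70, 70, 75]
t=90: [10, 8, 8, 10]
t=91: [3, 2, 2, 3]

Answer: 17
Key observation: The state at step 74, [3, 2, 2, 3], reappears at step 91 — and no state repeats earlier — so the cycle the system enters has period 17.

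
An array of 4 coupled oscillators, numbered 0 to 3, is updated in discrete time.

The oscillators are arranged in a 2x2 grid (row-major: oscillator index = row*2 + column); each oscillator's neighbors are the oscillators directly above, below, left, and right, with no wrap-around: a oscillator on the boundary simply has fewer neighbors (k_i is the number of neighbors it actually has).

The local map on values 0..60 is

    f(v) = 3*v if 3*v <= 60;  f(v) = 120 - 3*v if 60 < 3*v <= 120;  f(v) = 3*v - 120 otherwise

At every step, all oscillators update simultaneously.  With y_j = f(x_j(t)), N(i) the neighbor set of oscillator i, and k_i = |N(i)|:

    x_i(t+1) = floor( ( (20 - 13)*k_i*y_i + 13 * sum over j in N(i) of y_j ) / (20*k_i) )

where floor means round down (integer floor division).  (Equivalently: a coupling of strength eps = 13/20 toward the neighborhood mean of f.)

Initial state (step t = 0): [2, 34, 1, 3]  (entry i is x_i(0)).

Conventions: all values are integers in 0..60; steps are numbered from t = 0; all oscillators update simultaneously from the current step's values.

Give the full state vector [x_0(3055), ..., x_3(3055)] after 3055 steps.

Simulating step by step:
t=0: [2, 34, 1, 3]
t=1: [8, 11, 5, 9]
t=2: [24, 28, 21, 25]
t=3: [47, 42, 50, 45]
t=4: [19, 13, 22, 16]
t=5: [50, 47, 53, 47]
t=6: [30, 23, 30, 26]
t=7: [36, 41, 33, 41]
t=8: [12, 5, 12, 8]
t=9: [29, 24, 32, 24]
t=10: [34, 43, 34, 40]
t=11: [15, 9, 12, 8]
t=12: [36, 31, 35, 28]
t=13: [17, 25, 20, 26]
t=14: [51, 45, 51, 48]
t=15: [27, 23, 30, 24]
t=16: [39, 46, 38, 43]
t=17: [8, 10, 6, 10]
t=18: [24, 28, 23, 26]
t=19: [45, 41, 47, 42]
t=20: [13, 7, 14, 9]
t=21: [34, 28, 36, 29]
t=22: [21, 29, 20, 27]
t=23: [50, 42, 52, 43]
t=24: [24, 14, 25, 16]
t=25: [45, 45, 46, 45]
t=26: [15, 15, 16, 15]
t=27: [45, 45, 46, 45]

Answer: [45, 45, 46, 45]
Key observation: The state at step 25, [45, 45, 46, 45], reappears at step 27: the system is in a cycle of period 2 from step 25 on.  Therefore the state at step 3055 equals the state at step 25 + ((3055 - 25) mod 2) = 25, which is [45, 45, 46, 45].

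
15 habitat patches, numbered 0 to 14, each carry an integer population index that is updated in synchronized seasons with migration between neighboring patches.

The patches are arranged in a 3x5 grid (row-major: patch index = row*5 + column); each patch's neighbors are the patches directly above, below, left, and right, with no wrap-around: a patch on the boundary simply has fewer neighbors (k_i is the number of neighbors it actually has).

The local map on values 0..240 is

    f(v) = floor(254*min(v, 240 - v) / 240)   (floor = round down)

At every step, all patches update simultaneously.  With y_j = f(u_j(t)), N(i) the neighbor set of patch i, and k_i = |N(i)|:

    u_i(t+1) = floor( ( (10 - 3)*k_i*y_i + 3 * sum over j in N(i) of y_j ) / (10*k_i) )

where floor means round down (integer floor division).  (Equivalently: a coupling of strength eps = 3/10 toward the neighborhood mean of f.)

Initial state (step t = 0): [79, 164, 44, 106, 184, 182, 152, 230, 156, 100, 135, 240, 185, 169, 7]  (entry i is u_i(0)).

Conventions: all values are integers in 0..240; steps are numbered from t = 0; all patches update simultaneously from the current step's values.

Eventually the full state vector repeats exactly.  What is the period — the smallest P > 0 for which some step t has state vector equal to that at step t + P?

Simulating step by step:
t=0: [79, 164, 44, 106, 184, 182, 152, 230, 156, 100, 135, 240, 185, 169, 7]
t=1: [79, 78, 52, 97, 73, 71, 76, 28, 84, 88, 86, 26, 49, 67, 31]
t=2: [81, 79, 59, 93, 83, 77, 71, 40, 83, 84, 79, 41, 48, 66, 46]
t=3: [84, 80, 65, 92, 88, 81, 71, 49, 83, 83, 76, 50, 50, 66, 57]
t=4: [86, 81, 70, 92, 92, 83, 72, 56, 83, 84, 76, 57, 53, 68, 65]
t=5: [89, 83, 75, 93, 95, 85, 75, 63, 84, 86, 78, 63, 58, 70, 71]
t=6: [92, 86, 80, 95, 98, 87, 78, 69, 86, 90, 80, 68, 63, 74, 77]
t=7: [95, 90, 85, 97, 101, 90, 81, 75, 89, 94, 83, 72, 68, 78, 82]
t=8: [98, 93, 89, 100, 104, 93, 85, 80, 92, 97, 86, 77, 73, 82, 87]
t=9: [101, 97, 94, 103, 108, 96, 89, 85, 96, 101, 90, 82, 79, 86, 92]
t=10: [104, 101, 99, 107, 112, 100, 94, 90, 100, 105, 94, 87, 84, 91, 97]
t=11: [108, 105, 104, 111, 116, 104, 99, 96, 104, 110, 98, 93, 89, 96, 102]
t=12: [112, 110, 109, 116, 120, 109, 104, 102, 109, 115, 103, 98, 95, 101, 107]
t=13: [117, 115, 115, 121, 125, 114, 110, 107, 114, 120, 109, 104, 101, 107, 113]
t=14: [122, 120, 120, 123, 122, 119, 116, 113, 119, 124, 115, 110, 107, 113, 119]
t=15: [124, 126, 125, 123, 123, 124, 121, 119, 123, 122, 120, 116, 114, 119, 123]
t=16: [121, 120, 121, 122, 123, 122, 124, 124, 123, 123, 125, 122, 121, 124, 123]
t=17: [125, 126, 124, 123, 123, 123, 122, 122, 122, 123, 121, 123, 124, 122, 122]
t=18: [121, 120, 122, 123, 123, 123, 123, 123, 123, 123, 124, 123, 122, 123, 123]
t=19: [125, 126, 124, 123, 123, 123, 123, 123, 123, 123, 122, 123, 123, 123, 123]
t=20: [121, 120, 122, 122, 123, 122, 122, 122, 123, 123, 123, 123, 123, 123, 123]
t=21: [125, 126, 124, 123, 123, 124, 124, 123, 123, 123, 123, 123, 123, 123, 123]
t=22: [121, 120, 122, 122, 123, 122, 122, 122, 123, 123, 122, 122, 123, 123, 123]
t=23: [125, 126, 124, 123, 123, 124, 124, 123, 123, 123, 124, 123, 123, 123, 123]
t=24: [121, 120, 122, 122, 123, 121, 122, 122, 123, 123, 122, 122, 123, 123, 123]
t=25: [125, 126, 124, 123, 123, 124, 124, 123, 123, 123, 124, 123, 123, 123, 123]

Answer: 2
Key observation: The state at step 23, [125, 126, 124, 123, 123, 124, 124, 123, 123, 123, 124, 123, 123, 123, 123], reappears at step 25 — and no state repeats earlier — so the cycle the system enters has period 2.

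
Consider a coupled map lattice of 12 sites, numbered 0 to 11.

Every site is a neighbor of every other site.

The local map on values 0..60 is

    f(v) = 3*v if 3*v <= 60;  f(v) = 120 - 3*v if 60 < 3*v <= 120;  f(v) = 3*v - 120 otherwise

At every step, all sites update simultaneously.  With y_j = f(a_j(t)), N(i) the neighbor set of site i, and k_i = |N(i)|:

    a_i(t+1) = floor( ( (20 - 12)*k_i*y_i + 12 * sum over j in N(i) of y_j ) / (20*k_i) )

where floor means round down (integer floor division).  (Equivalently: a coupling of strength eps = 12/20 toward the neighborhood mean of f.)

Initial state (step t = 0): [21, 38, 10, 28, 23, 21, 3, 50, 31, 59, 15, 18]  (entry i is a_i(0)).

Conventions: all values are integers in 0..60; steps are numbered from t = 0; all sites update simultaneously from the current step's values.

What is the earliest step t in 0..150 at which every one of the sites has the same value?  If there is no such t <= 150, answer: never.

Answer: 19
Key observation: Synchronization is absorbing here: once all sites are equal they stay equal, and step 19 is the first all-equal step.

Derivation:
t=0: [21, 38, 10, 28, 23, 21, 3, 50, 31, 59, 15, 18]  (not all equal)
t=1: [44, 27, 35, 37, 42, 44, 28, 35, 34, 44, 40, 43]  (not all equal)
t=2: [14, 23, 15, 13, 12, 14, 22, 15, 16, 14, 9, 13]  (not all equal)
t=3: [42, 45, 43, 41, 40, 42, 46, 43, 44, 42, 37, 41]  (not all equal)
t=4: [7, 10, 8, 6, 5, 7, 11, 8, 9, 7, 8, 6]  (not all equal)
t=5: [22, 25, 23, 21, 20, 22, 26, 23, 24, 22, 23, 21]  (not all equal)
t=6: [52, 49, 51, 53, 54, 52, 48, 51, 50, 52, 51, 53]  (not all equal)
t=7: [34, 31, 33, 35, 36, 34, 30, 33, 32, 34, 33, 35]  (not all equal)
t=8: [19, 22, 20, 18, 17, 19, 23, 20, 21, 19, 20, 18]  (not all equal)
t=9: [56, 55, 57, 55, 54, 56, 54, 57, 56, 56, 57, 55]  (not all equal)
t=10: [47, 46, 48, 46, 45, 47, 45, 48, 47, 47, 48, 46]  (not all equal)
t=11: [20, 19, 21, 19, 18, 20, 18, 21, 20, 20, 21, 19]  (not all equal)
t=12: [58, 57, 57, 57, 56, 58, 56, 57, 58, 58, 57, 57]  (not all equal)
t=13: [52, 51, 51, 51, 50, 52, 50, 51, 52, 52, 51, 51]  (not all equal)
t=14: [34, 33, 33, 33, 32, 34, 32, 33, 34, 34, 33, 33]  (not all equal)
t=15: [19, 20, 20, 20, 21, 19, 21, 20, 19, 19, 20, 20]  (not all equal)
t=16: [57, 59, 59, 59, 57, 57, 57, 59, 57, 57, 59, 59]  (not all equal)
t=17: [52, 55, 55, 55, 52, 52, 52, 55, 52, 52, 55, 55]  (not all equal)
t=18: [38, 42, 42, 42, 38, 38, 38, 42, 38, 38, 42, 42]  (not all equal)
t=19: [6, 6, 6, 6, 6, 6, 6, 6, 6, 6, 6, 6]  (all equal)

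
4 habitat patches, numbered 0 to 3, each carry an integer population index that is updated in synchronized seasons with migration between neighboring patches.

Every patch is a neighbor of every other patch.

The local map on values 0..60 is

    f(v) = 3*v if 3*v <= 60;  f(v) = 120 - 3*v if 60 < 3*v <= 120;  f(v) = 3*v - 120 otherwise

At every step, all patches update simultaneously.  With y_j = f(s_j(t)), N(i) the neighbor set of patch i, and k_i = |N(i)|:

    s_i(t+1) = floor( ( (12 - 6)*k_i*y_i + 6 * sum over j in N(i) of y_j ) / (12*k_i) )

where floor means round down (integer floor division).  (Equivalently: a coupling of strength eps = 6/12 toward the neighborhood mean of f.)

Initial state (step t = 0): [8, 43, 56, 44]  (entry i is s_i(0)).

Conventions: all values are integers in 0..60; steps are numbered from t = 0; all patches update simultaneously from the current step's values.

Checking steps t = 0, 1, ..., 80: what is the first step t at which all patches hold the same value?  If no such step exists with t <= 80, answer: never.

Answer: never
Key observation: The state at step 8 reappears at step 12 — the system is in a cycle of period 4 from step 8 on.  No step 0..12 is synchronized, and the cycle repeats forever, so no step up to 80 (or ever) has all patches equal.

Derivation:
t=0: [8, 43, 56, 44]  (not all equal)
t=1: [23, 18, 31, 19]  (not all equal)
t=2: [48, 49, 40, 50]  (not all equal)
t=3: [21, 22, 13, 23]  (not all equal)
t=4: [52, 51, 46, 50]  (not all equal)
t=5: [31, 30, 25, 29]  (not all equal)
t=6: [31, 32, 37, 33]  (not all equal)
t=7: [22, 21, 16, 20]  (not all equal)
t=8: [54, 55, 52, 56]  (not all equal)
t=9: [42, 43, 40, 44]  (not all equal)
t=10: [6, 7, 4, 8]  (not all equal)
t=11: [18, 19, 16, 20]  (not all equal)
t=12: [54, 55, 52, 56]  (not all equal)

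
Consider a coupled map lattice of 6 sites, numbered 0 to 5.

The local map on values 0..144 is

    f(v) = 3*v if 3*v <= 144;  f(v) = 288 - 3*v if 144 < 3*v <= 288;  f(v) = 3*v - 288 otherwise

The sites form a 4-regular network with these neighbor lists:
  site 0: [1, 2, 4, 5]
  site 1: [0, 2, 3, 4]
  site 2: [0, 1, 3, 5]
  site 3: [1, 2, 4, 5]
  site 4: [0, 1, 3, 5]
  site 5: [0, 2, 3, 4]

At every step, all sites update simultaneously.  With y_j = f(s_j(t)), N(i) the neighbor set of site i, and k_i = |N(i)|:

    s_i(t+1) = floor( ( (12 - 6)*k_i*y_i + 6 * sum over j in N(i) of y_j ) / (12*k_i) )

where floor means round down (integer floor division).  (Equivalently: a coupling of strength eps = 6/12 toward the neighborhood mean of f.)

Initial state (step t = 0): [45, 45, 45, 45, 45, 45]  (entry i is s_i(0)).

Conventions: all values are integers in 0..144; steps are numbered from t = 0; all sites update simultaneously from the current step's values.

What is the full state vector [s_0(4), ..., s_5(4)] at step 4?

Answer: [99, 99, 99, 99, 99, 99]

Derivation:
t=0: [45, 45, 45, 45, 45, 45]
t=1: [135, 135, 135, 135, 135, 135]
t=2: [117, 117, 117, 117, 117, 117]
t=3: [63, 63, 63, 63, 63, 63]
t=4: [99, 99, 99, 99, 99, 99]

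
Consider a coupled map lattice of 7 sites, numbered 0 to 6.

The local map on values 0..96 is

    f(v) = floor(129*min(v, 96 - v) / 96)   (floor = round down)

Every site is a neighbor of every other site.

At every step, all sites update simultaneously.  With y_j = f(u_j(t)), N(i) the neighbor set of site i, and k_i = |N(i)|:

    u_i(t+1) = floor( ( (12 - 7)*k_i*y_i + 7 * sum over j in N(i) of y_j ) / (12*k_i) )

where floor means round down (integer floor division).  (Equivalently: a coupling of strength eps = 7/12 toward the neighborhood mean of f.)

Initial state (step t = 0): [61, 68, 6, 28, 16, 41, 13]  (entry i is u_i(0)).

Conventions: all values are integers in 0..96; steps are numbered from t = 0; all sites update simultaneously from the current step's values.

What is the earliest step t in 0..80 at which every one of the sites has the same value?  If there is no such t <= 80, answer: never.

Answer: 5
Key observation: Synchronization is absorbing here: once all sites are equal they stay equal, and step 5 is the first all-equal step.

Derivation:
t=0: [61, 68, 6, 28, 16, 41, 13]  (not all equal)
t=1: [36, 33, 24, 33, 28, 39, 27]  (not all equal)
t=2: [43, 42, 38, 42, 40, 45, 39]  (not all equal)
t=3: [55, 55, 53, 55, 54, 56, 54]  (not all equal)
t=4: [55, 55, 55, 55, 55, 54, 55]  (not all equal)
t=5: [55, 55, 55, 55, 55, 55, 55]  (all equal)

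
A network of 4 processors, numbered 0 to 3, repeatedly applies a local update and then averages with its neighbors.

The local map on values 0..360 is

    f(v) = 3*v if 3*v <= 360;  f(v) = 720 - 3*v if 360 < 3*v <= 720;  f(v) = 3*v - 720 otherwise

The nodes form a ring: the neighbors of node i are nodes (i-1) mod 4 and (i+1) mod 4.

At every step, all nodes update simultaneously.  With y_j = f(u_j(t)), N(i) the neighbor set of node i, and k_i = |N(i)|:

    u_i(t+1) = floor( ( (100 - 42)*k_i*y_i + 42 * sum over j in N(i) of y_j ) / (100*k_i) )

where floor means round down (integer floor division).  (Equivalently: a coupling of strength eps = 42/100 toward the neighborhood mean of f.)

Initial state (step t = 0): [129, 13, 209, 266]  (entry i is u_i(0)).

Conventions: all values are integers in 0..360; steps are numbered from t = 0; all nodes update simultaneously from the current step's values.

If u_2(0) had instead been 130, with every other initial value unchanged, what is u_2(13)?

Simulating step by step:
t=0: [129, 13, 130, 266]
t=1: [217, 161, 215, 184]
t=2: [125, 167, 128, 127]
t=3: [317, 270, 312, 339]
t=4: [215, 146, 206, 266]
t=5: [119, 200, 134, 82]
t=6: [283, 211, 261, 284]
t=7: [120, 90, 82, 116]
t=8: [338, 283, 272, 329]
t=9: [253, 156, 138, 236]
t=10: [78, 218, 232, 79]
t=11: [199, 92, 77, 191]
t=12: [160, 234, 222, 159]
t=13: [194, 72, 86, 202]

Answer: u_2(13) = 86
Key observation: This trace re-runs the system from the modified initial state.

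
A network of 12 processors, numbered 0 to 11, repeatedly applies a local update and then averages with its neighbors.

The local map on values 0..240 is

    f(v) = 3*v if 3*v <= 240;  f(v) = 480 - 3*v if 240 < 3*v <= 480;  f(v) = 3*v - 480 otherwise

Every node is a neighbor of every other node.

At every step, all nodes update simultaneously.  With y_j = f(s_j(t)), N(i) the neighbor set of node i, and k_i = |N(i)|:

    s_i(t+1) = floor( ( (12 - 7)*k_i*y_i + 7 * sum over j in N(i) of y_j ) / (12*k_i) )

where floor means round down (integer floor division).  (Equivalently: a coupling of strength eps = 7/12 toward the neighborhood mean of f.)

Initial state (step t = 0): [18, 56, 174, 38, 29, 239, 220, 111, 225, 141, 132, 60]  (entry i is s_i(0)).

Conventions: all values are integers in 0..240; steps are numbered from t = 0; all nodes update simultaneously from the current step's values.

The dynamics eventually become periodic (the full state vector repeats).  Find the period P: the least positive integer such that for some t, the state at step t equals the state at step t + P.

Simulating step by step:
t=0: [18, 56, 174, 38, 29, 239, 220, 111, 225, 141, 132, 60]
t=1: [101, 143, 97, 123, 113, 168, 147, 135, 152, 102, 112, 147]
t=2: [127, 81, 131, 103, 114, 71, 77, 90, 71, 126, 115, 77]
t=3: [145, 195, 141, 171, 159, 187, 193, 185, 187, 146, 158, 193]
t=4: [54, 76, 59, 50, 39, 67, 74, 65, 67, 53, 40, 74]
t=5: [173, 197, 178, 168, 156, 187, 194, 185, 187, 172, 157, 194]
t=6: [52, 78, 58, 47, 42, 67, 75, 65, 67, 51, 41, 75]
t=7: [170, 199, 177, 165, 160, 187, 196, 185, 187, 169, 158, 196]
t=8: [47, 79, 55, 42, 37, 66, 76, 64, 66, 46, 39, 76]
t=9: [161, 196, 170, 156, 150, 182, 193, 180, 182, 160, 152, 193]
t=10: [32, 70, 42, 36, 42, 55, 67, 53, 55, 31, 40, 67]
t=11: [128, 170, 139, 133, 139, 153, 166, 151, 153, 127, 137, 166]
t=12: [67, 43, 55, 61, 55, 39, 38, 41, 39, 68, 57, 38]
t=13: [168, 142, 155, 162, 155, 138, 137, 140, 138, 169, 157, 137]
t=14: [34, 45, 30, 27, 30, 49, 50, 47, 49, 35, 28, 50]
t=15: [112, 124, 108, 104, 108, 128, 129, 126, 128, 113, 105, 129]
t=16: [132, 119, 137, 141, 137, 115, 114, 117, 115, 131, 140, 114]
t=17: [95, 109, 90, 85, 90, 114, 115, 111, 114, 96, 86, 115]
t=18: [182, 167, 187, 193, 187, 161, 160, 164, 161, 181, 192, 160]
t=19: [51, 35, 57, 63, 57, 28, 27, 32, 28, 50, 62, 27]
t=20: [137, 120, 144, 150, 144, 112, 111, 117, 112, 136, 149, 111]
t=21: [85, 103, 77, 70, 77, 112, 113, 106, 112, 86, 71, 113]
t=22: [200, 180, 202, 194, 202, 170, 169, 177, 170, 199, 195, 169]
t=23: [92, 70, 94, 85, 94, 59, 58, 67, 59, 91, 87, 58]
t=24: [199, 201, 197, 207, 197, 189, 188, 198, 189, 200, 205, 188]
t=25: [112, 114, 110, 120, 110, 101, 100, 111, 101, 113, 118, 100]
t=26: [149, 147, 151, 140, 151, 161, 162, 150, 161, 148, 142, 162]
t=27: [29, 31, 27, 39, 27, 18, 19, 28, 18, 30, 36, 19]
t=28: [82, 84, 80, 93, 80, 70, 71, 81, 70, 83, 90, 71]
t=29: [226, 224, 228, 214, 228, 217, 218, 227, 217, 225, 217, 218]
t=30: [189, 187, 191, 176, 191, 179, 180, 190, 179, 188, 179, 180]
t=31: [77, 75, 79, 63, 79, 66, 67, 78, 66, 76, 66, 67]
t=32: [220, 218, 222, 205, 222, 208, 209, 221, 208, 219, 208, 209]
t=33: [168, 166, 170, 152, 170, 155, 156, 169, 155, 167, 155, 156]
t=34: [21, 19, 23, 21, 23, 18, 17, 22, 18, 20, 18, 17]
t=35: [60, 58, 62, 60, 62, 57, 56, 61, 57, 59, 57, 56]
t=36: [177, 175, 179, 177, 179, 174, 173, 178, 174, 176, 174, 173]
t=37: [48, 46, 50, 48, 50, 45, 44, 49, 45, 47, 45, 44]
t=38: [141, 139, 143, 141, 143, 138, 137, 142, 138, 140, 138, 137]
t=39: [59, 61, 57, 59, 57, 62, 63, 58, 62, 60, 62, 63]
t=40: [179, 181, 177, 179, 177, 182, 183, 178, 182, 180, 182, 183]
t=41: [59, 61, 57, 59, 57, 62, 63, 58, 62, 60, 62, 63]

Answer: 2
Key observation: The state at step 39, [59, 61, 57, 59, 57, 62, 63, 58, 62, 60, 62, 63], reappears at step 41 — and no state repeats earlier — so the cycle the system enters has period 2.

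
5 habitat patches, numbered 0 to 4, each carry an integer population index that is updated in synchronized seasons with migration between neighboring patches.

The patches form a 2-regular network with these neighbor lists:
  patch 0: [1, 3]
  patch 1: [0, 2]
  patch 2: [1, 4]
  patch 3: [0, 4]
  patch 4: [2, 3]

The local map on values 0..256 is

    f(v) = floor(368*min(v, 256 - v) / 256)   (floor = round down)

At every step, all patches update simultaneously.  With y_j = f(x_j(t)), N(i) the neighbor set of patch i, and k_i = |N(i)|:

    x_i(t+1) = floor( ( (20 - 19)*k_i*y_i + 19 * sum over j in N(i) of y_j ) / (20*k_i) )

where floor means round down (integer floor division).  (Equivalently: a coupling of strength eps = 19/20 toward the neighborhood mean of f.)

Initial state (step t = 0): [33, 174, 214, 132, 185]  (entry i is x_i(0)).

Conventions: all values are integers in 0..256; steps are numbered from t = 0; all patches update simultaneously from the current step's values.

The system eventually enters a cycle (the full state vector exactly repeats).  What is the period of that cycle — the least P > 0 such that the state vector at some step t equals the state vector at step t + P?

Answer: 10
Key observation: The state at step 13, [181, 181, 181, 181, 181], reappears at step 23 — and no state repeats earlier — so the cycle the system enters has period 10.

Derivation:
t=0: [33, 174, 214, 132, 185]
t=1: [142, 56, 107, 79, 118]
t=2: [99, 154, 125, 163, 134]
t=3: [139, 159, 161, 157, 156]
t=4: [141, 151, 140, 154, 139]
t=5: [148, 164, 159, 165, 156]
t=6: [132, 146, 137, 148, 134]
t=7: [157, 173, 166, 175, 163]
t=8: [118, 134, 126, 136, 123]
t=9: [173, 175, 175, 172, 176]
t=10: [118, 117, 115, 117, 117]
t=11: [168, 167, 167, 168, 166]
t=12: [126, 126, 127, 127, 126]
t=13: [181, 181, 181, 181, 181]
t=14: [107, 107, 107, 107, 107]
t=15: [153, 153, 153, 153, 153]
t=16: [148, 148, 148, 148, 148]
t=17: [155, 155, 155, 155, 155]
t=18: [145, 145, 145, 145, 145]
t=19: [159, 159, 159, 159, 159]
t=20: [139, 139, 139, 139, 139]
t=21: [168, 168, 168, 168, 168]
t=22: [126, 126, 126, 126, 126]
t=23: [181, 181, 181, 181, 181]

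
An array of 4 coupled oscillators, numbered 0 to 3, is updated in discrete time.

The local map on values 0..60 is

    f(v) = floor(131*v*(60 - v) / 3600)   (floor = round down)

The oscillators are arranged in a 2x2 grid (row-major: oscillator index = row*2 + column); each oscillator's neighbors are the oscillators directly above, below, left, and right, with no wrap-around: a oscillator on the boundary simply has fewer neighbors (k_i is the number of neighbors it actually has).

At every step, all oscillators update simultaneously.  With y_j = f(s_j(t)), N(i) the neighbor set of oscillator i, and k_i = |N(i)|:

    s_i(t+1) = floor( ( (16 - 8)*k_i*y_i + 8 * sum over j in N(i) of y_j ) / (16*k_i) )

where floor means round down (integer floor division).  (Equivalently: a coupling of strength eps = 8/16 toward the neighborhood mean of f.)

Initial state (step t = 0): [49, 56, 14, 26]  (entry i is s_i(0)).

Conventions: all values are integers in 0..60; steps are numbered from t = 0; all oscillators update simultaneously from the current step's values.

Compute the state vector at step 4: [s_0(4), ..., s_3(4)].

Simulating step by step:
t=0: [49, 56, 14, 26]
t=1: [17, 16, 24, 23]
t=2: [27, 26, 29, 29]
t=3: [32, 32, 32, 32]
t=4: [32, 32, 32, 32]

Answer: [32, 32, 32, 32]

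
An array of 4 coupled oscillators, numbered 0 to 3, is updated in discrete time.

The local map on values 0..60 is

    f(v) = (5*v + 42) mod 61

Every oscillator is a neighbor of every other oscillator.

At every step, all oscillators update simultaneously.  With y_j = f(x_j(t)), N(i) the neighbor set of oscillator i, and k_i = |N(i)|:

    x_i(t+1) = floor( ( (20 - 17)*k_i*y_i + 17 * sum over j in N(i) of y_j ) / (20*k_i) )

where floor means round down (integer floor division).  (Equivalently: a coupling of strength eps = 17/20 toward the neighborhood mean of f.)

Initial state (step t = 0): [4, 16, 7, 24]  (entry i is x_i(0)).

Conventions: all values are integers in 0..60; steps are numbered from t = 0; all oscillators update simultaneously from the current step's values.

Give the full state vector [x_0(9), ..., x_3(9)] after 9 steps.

Answer: [46, 46, 46, 46]

Derivation:
t=0: [4, 16, 7, 24]
t=1: [16, 16, 14, 10]
t=2: [23, 23, 16, 19]
t=3: [19, 19, 24, 22]
t=4: [26, 26, 23, 24]
t=5: [42, 42, 44, 44]
t=6: [13, 13, 12, 12]
t=7: [43, 43, 43, 43]
t=8: [13, 13, 13, 13]
t=9: [46, 46, 46, 46]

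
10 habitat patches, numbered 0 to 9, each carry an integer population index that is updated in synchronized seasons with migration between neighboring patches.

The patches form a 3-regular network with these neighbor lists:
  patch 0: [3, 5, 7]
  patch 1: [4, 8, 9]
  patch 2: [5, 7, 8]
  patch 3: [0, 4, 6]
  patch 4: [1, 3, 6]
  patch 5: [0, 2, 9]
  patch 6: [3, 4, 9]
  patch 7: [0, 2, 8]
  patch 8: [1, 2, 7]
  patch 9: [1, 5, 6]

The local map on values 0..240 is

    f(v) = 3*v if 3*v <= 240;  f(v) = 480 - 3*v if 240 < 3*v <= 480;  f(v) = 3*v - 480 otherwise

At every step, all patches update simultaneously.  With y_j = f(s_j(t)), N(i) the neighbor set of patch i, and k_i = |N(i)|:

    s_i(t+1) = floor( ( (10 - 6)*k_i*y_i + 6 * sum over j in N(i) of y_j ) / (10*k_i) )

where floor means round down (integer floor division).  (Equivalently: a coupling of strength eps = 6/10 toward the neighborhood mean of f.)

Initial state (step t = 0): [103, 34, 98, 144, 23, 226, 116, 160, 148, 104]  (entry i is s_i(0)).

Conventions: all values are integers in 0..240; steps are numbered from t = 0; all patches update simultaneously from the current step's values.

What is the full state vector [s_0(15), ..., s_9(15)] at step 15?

Simulating step by step:
t=0: [103, 34, 98, 144, 23, 226, 116, 160, 148, 104]
t=1: [117, 95, 121, 93, 84, 184, 109, 78, 72, 153]
t=2: [153, 171, 151, 182, 201, 82, 151, 186, 195, 92]
t=3: [84, 99, 94, 60, 74, 144, 89, 61, 69, 140]
t=4: [173, 171, 166, 204, 204, 116, 177, 199, 195, 112]
t=5: [91, 89, 78, 97, 96, 93, 102, 79, 75, 100]
t=6: [208, 204, 226, 190, 192, 204, 181, 228, 226, 189]
t=7: [142, 129, 186, 96, 95, 138, 79, 189, 186, 100]
t=8: [90, 127, 77, 174, 182, 88, 208, 76, 82, 151]
t=9: [181, 105, 228, 100, 83, 180, 84, 226, 205, 102]
t=10: [112, 174, 160, 176, 207, 112, 208, 159, 167, 160]
t=11: [96, 49, 33, 105, 103, 86, 95, 34, 17, 66]
t=12: [174, 142, 114, 177, 169, 186, 184, 109, 90, 192]
t=13: [73, 88, 143, 48, 46, 86, 63, 139, 153, 79]
t=14: [173, 165, 81, 166, 165, 190, 179, 83, 74, 220]
t=15: [83, 89, 203, 29, 24, 127, 65, 192, 185, 104]

Answer: [83, 89, 203, 29, 24, 127, 65, 192, 185, 104]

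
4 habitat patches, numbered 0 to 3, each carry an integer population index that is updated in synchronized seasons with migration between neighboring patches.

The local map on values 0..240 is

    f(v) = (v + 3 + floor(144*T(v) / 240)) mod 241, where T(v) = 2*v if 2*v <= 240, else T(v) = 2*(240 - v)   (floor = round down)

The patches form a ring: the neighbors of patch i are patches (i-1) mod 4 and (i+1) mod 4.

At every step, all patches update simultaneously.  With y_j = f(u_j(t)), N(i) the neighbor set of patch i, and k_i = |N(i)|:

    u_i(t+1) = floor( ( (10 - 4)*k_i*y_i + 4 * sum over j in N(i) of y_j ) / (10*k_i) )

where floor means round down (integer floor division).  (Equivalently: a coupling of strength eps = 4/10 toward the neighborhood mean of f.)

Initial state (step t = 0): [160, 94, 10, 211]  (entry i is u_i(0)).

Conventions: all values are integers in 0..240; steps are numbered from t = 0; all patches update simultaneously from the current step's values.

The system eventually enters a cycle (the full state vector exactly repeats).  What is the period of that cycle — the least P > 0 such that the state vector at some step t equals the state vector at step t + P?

Simulating step by step:
t=0: [160, 94, 10, 211]
t=1: [54, 134, 58, 12]
t=2: [83, 64, 88, 67]
t=3: [169, 162, 176, 166]
t=4: [16, 16, 15, 15]
t=5: [37, 37, 36, 36]
t=6: [83, 83, 82, 82]
t=7: [184, 184, 183, 183]
t=8: [13, 13, 13, 13]
t=9: [31, 31, 31, 31]
t=10: [71, 71, 71, 71]
t=11: [159, 159, 159, 159]
t=12: [18, 18, 18, 18]
t=13: [42, 42, 42, 42]
t=14: [95, 95, 95, 95]
t=15: [212, 212, 212, 212]
t=16: [7, 7, 7, 7]
t=17: [18, 18, 18, 18]

Answer: 5
Key observation: The state at step 12, [18, 18, 18, 18], reappears at step 17 — and no state repeats earlier — so the cycle the system enters has period 5.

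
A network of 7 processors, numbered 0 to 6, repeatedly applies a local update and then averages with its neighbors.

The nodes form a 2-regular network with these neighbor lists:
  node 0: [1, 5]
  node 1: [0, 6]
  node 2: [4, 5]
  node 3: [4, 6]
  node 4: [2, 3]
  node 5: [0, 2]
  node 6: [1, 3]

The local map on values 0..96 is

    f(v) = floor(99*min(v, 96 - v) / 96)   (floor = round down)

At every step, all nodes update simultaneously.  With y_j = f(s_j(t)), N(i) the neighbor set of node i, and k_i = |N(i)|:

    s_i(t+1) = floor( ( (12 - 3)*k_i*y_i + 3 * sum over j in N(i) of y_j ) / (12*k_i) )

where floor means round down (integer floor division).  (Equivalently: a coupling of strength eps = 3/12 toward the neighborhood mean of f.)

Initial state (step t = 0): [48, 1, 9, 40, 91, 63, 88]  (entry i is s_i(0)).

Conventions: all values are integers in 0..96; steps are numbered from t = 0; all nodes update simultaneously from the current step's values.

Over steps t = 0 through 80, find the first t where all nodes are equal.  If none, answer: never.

Simulating step by step:
t=0: [48, 1, 9, 40, 91, 63, 88]  (not all equal)
t=1: [41, 7, 11, 32, 10, 32, 11]  (not all equal)
t=2: [36, 11, 13, 27, 13, 31, 13]  (not all equal)
t=3: [33, 14, 15, 23, 14, 29, 14]  (not all equal)
t=4: [30, 16, 16, 20, 15, 27, 15]  (not all equal)
t=5: [27, 17, 17, 18, 15, 26, 15]  (not all equal)
t=6: [25, 18, 17, 17, 15, 25, 15]  (not all equal)
t=7: [24, 18, 17, 16, 15, 24, 15]  (not all equal)
t=8: [23, 18, 17, 15, 15, 23, 15]  (not all equal)
t=9: [22, 18, 17, 15, 15, 22, 15]  (not all equal)
t=10: [21, 18, 17, 15, 15, 21, 15]  (not all equal)
t=11: [20, 18, 17, 15, 15, 20, 15]  (not all equal)
t=12: [19, 17, 17, 15, 15, 19, 15]  (not all equal)
t=13: [18, 17, 17, 15, 15, 18, 15]  (not all equal)
t=14: [17, 16, 16, 15, 15, 17, 15]  (not all equal)
t=15: [16, 16, 16, 15, 15, 16, 15]  (not all equal)
t=16: [16, 15, 15, 15, 15, 16, 15]  (not all equal)
t=17: [15, 15, 15, 15, 15, 15, 15]  (all equal)

Answer: 17
Key observation: Synchronization is absorbing here: once all nodes are equal they stay equal, and step 17 is the first all-equal step.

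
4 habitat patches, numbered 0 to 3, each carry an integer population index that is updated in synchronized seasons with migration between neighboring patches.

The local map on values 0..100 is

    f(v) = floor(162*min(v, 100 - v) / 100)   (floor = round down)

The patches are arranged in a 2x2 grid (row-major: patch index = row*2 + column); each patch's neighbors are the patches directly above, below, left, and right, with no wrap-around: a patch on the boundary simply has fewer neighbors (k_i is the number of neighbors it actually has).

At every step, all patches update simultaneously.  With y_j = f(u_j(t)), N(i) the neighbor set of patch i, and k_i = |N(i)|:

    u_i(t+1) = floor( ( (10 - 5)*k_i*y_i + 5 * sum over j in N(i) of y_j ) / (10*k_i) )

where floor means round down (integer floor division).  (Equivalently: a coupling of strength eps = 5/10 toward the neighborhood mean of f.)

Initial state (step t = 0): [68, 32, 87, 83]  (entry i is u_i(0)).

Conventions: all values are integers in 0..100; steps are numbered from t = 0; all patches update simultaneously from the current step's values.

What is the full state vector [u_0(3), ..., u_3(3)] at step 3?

Answer: [62, 60, 70, 69]

Derivation:
t=0: [68, 32, 87, 83]
t=1: [43, 45, 30, 31]
t=2: [64, 65, 53, 55]
t=3: [62, 60, 70, 69]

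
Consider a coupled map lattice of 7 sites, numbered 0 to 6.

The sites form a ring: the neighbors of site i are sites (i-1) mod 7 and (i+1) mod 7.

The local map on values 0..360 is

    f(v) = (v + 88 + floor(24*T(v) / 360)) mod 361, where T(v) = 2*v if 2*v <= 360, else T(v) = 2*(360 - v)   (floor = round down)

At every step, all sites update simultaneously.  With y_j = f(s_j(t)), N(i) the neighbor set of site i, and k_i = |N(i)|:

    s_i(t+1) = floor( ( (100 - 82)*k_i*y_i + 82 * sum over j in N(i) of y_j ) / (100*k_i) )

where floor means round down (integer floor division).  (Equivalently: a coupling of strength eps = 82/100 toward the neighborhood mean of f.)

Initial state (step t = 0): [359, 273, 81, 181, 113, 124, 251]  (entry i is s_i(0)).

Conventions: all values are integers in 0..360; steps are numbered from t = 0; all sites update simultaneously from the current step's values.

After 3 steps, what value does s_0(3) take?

Answer: s_0(3) = 327

Derivation:
t=0: [359, 273, 81, 181, 113, 124, 251]
t=1: [164, 110, 156, 214, 252, 274, 192]
t=2: [259, 258, 266, 311, 200, 271, 171]
t=3: [327, 214, 166, 136, 77, 243, 201]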